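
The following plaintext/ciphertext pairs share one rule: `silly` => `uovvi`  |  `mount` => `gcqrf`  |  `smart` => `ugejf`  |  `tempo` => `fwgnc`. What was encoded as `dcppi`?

hobby

s(18)→u(20) and i(8)→o(14) fit y≡11x+4 (mod 26); the inverse of 11 mod 26 is 19. Each letter's alphabet position (a=0..z=25) is mapped through 11·x+4 mod 26 — an affine cipher.
Reversing it on dcppi: d(3)→19·(3−4)≡7=h; c(2)→19·(2−4)≡14=o; p(15)→19·(15−4)≡1=b; p(15)→19·(15−4)≡1=b; i(8)→19·(8−4)≡24=y (all mod 26).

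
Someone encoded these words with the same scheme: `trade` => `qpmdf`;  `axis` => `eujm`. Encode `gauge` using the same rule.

qsgms

The output letters match the input read backwards, each shifted +12: trade reversed is edart. Two steps: reverse the string, then apply a Caesar shift of +12.
On gauge: reverse → eguag; then shift: e+12=q, g+12=s, u+12=g, a+12=m, g+12=s.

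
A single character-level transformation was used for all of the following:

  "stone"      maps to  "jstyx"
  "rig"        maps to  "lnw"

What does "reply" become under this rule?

The output letters match the input read backwards, each shifted +5: stone reversed is enots. Two steps: reverse the string, then apply a Caesar shift of +5.
On reply: reverse → ylper; then shift: y+5=d, l+5=q, p+5=u, e+5=j, r+5=w.

dqujw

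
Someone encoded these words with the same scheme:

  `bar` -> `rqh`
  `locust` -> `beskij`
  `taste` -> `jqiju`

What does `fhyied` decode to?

prison

Every letter moves 16 places later in the alphabet, wrapping around z→a.
Undoing it on fhyied: f−16=p, h−16=r, y−16=i, i−16=s, e−16=o, d−16=n.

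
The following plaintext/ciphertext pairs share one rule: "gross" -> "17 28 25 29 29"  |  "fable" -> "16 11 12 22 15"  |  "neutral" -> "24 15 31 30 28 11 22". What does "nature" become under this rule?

24 11 30 31 28 15

g is letter #7 and maps to 17: an offset of 10. Letters become their 1-based position plus 10 (so a→11, b→12, …).
On nature: n=14→24, a=1→11, t=20→30, u=21→31, r=18→28, e=5→15.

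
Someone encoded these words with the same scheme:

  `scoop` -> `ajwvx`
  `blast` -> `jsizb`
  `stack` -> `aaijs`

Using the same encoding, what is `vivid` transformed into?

A repeating key of period 2 is used — shifts +8, +7 over and over.
Applying it to vivid: v+8=d, i+7=p, v+8=d, i+7=p, d+8=l.

dpdpl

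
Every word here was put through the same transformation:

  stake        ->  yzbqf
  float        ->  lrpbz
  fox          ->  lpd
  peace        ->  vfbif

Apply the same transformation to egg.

The shift depends on letter class: consonant s→y is +6, but vowel a→b is +1. Two shifts are in play — +1 for a/e/i/o/u, +6 for every other letter.
On egg: e(vowel)+1=f, g(cons)+6=m, g(cons)+6=m.

fmm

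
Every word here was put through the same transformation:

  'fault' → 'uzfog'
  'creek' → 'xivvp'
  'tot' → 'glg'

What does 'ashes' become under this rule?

Letters are reflected about the middle of the alphabet (position → 25−position): Atbash.
Applying it to ashes: a↔z, s↔h, h↔s, e↔v, s↔h.

zhsvh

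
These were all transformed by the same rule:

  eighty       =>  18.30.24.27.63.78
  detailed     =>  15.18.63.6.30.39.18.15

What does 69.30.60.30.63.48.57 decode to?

visitor

e(#5)→18 and i(#9)→30: differences scale by 3, so n = 3·pos + 3. With a=1..z=26, the number is 3·pos + 3.
Undoing it on 69.30.60.30.63.48.57: 69→(69−3)÷3=22=v, 30→(30−3)÷3=9=i, 60→(60−3)÷3=19=s, 30→(30−3)÷3=9=i, 63→(63−3)÷3=20=t, 48→(48−3)÷3=15=o, 57→(57−3)÷3=18=r.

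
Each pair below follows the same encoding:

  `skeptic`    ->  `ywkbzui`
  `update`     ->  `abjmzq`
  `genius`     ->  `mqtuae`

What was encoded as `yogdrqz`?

It's a Vigenère-style cipher with numeric key [6,12]: position i shifts by key[i mod 2].
Decoding yogdrqz: y−6=s, o−12=c, g−6=a, d−12=r, r−6=l, q−12=e, z−6=t.

scarlet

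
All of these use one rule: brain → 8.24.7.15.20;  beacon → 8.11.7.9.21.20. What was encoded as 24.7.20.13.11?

b is letter #2 and maps to 8: an offset of 6. Letters become their 1-based position plus 6 (so a→7, b→8, …).
Reversing it on 24.7.20.13.11: 24→(24−6)÷1=18=r, 7→(7−6)÷1=1=a, 20→(20−6)÷1=14=n, 13→(13−6)÷1=7=g, 11→(11−6)÷1=5=e.

range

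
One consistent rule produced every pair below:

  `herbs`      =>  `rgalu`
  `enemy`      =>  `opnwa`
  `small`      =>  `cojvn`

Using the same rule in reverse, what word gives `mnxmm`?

Shifts by position in herbs: pos 0: h→r (+10), pos 1: e→g (+2), pos 2: r→a (+9), pos 3: b→l (+10), pos 4: s→u (+2) — repeating every 3. The shifts repeat in a cycle of length 3: positions 0,1,… shift by +10, +2, +9, then the pattern repeats.
Decoding mnxmm: m−10=c, n−2=l, x−9=o, m−10=c, m−2=k.

clock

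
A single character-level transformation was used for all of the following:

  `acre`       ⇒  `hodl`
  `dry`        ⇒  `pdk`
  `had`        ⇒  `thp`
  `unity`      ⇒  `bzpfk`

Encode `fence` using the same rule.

rlzol

The shift depends on letter class: consonant c→o is +12, but vowel a→h is +7. Vowels shift forward by 7 and consonants shift forward by 12.
On fence: f(cons)+12=r, e(vowel)+7=l, n(cons)+12=z, c(cons)+12=o, e(vowel)+7=l.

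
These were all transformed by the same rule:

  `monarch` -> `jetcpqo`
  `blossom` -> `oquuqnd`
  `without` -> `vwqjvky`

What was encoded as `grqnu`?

slope

The word is reversed, then every letter is shifted forward by 2.
Reversing it on grqnu: shift back: g−2=e, r−2=p, q−2=o, n−2=l, u−2=s → epols; then reverse → slope.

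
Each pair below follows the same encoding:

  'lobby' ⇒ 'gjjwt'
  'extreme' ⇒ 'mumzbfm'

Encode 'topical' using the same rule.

tikqxwb

The output letters match the input read backwards, each shifted +8: lobby reversed is ybbol. Two steps: reverse the string, then apply a Caesar shift of +8.
On topical: reverse → lacipot; then shift: l+8=t, a+8=i, c+8=k, i+8=q, p+8=x, o+8=w, t+8=b.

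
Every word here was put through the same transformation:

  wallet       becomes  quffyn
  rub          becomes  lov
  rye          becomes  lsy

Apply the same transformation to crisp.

Each letter is shifted forward by 20 in the alphabet (a Caesar shift of +20).
Applying it to crisp: c+20=w, r+20=l, i+20=c, s+20=m, p+20=j.

wlcmj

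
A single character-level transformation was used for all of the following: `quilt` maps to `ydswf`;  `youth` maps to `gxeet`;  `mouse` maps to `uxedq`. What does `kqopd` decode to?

cheer

In quilt: q→y is +8, u→d is +9, i→s is +10, l→w is +11 — the shift increases by 1 each position. Letter i (0-indexed) is shifted by i+8, so successive shifts are 8, 9, 10, ….
Undoing it on kqopd: k−8=c, q−9=h, o−10=e, p−11=e, d−12=r.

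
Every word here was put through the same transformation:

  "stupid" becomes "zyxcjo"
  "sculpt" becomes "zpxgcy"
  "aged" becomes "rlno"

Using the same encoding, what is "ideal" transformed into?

s(18)→z(25) and t(19)→y(24) fit y≡25x+17 (mod 26); the inverse of 25 mod 26 is 25. Each letter's alphabet position (a=0..z=25) is mapped through 25·x+17 mod 26 — an affine cipher.
For ideal: i(8)→25·8+17≡9=j; d(3)→25·3+17≡14=o; e(4)→25·4+17≡13=n; a(0)→25·0+17≡17=r; l(11)→25·11+17≡6=g (all mod 26).

jonrg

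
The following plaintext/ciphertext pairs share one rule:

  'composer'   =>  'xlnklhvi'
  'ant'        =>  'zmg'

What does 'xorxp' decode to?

Each pair mirrors across the alphabet (c↔x, o↔l, m↔n): positions sum to 25. This is the alphabet-reversal cipher (Atbash): a becomes z, b becomes y, etc.
Reversing it on xorxp: x↔c, o↔l, r↔i, x↔c, p↔k.

click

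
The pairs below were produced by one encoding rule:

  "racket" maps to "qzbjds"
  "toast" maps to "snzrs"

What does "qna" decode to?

Compare letters: r→q is +25, a→z is +25, c→b is +25 — a constant shift. Every letter moves 25 places later in the alphabet, wrapping around z→a.
Decoding qna: q−25=r, n−25=o, a−25=b.

rob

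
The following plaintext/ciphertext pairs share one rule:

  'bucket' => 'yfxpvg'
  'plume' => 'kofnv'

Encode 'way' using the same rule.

Letters are reflected about the middle of the alphabet (position → 25−position): Atbash.
For way: w↔d, a↔z, y↔b.

dzb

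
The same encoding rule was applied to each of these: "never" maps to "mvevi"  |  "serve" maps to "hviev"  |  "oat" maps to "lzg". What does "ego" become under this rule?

vtl

Each pair mirrors across the alphabet (n↔m, e↔v, v↔e): positions sum to 25. This is the alphabet-reversal cipher (Atbash): a becomes z, b becomes y, etc.
Applying it to ego: e↔v, g↔t, o↔l.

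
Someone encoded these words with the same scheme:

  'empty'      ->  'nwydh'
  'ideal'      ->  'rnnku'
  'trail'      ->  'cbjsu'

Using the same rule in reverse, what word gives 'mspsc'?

digit

Shifts by position in empty: pos 0: e→n (+9), pos 1: m→w (+10), pos 2: p→y (+9), pos 3: t→d (+10) — repeating every 2. It's a Vigenère-style cipher with numeric key [9,10]: position i shifts by key[i mod 2].
Decoding mspsc: m−9=d, s−10=i, p−9=g, s−10=i, c−9=t.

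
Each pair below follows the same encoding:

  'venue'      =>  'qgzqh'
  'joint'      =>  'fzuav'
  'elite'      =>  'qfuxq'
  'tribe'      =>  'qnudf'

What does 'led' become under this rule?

pqx

Read the word backwards and shift each letter +12.
On led: reverse → del; then shift: d+12=p, e+12=q, l+12=x.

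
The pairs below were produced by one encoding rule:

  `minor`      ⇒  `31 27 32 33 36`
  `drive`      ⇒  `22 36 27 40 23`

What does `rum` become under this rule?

36 39 31

m is letter #13 and maps to 31: an offset of 18. Letters become their 1-based position plus 18 (so a→19, b→20, …).
On rum: r=18→36, u=21→39, m=13→31.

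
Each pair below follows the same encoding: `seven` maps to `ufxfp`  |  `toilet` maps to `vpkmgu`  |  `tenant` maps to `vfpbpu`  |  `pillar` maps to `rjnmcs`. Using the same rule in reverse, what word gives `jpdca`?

Shifts by position in seven: pos 0: s→u (+2), pos 1: e→f (+1), pos 2: v→x (+2), pos 3: e→f (+1) — repeating every 2. The shifts repeat in a cycle of length 2: positions 0,1,… shift by +2, +1, then the pattern repeats.
Reversing it on jpdca: j−2=h, p−1=o, d−2=b, c−1=b, a−2=y.

hobby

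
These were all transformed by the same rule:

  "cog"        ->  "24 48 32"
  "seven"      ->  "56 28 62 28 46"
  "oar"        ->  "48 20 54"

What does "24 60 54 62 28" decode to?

The formula is n = 2×(alphabet index, a=1) + 18.
Undoing it on 24 60 54 62 28: 24→(24−18)÷2=3=c, 60→(60−18)÷2=21=u, 54→(54−18)÷2=18=r, 62→(62−18)÷2=22=v, 28→(28−18)÷2=5=e.

curve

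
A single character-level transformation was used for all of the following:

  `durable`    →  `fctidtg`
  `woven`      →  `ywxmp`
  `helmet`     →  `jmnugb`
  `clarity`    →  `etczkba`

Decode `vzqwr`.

troop

Shifts by position in durable: pos 0: d→f (+2), pos 1: u→c (+8), pos 2: r→t (+2), pos 3: a→i (+8) — repeating every 2. A repeating key of period 2 is used — shifts +2, +8 over and over.
Decoding vzqwr: v−2=t, z−8=r, q−2=o, w−8=o, r−2=p.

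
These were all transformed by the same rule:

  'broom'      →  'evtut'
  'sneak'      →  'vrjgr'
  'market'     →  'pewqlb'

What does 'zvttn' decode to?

wrong

In broom: b→e is +3, r→v is +4, o→t is +5, o→u is +6 — the shift increases by 1 each position. The shift increases by 1 at each position, starting from +3: 3, 4, 5, ….
Undoing it on zvttn: z−3=w, v−4=r, t−5=o, t−6=n, n−7=g.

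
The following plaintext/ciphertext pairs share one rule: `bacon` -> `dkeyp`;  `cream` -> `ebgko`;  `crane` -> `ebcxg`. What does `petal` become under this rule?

Shifts by position in bacon: pos 0: b→d (+2), pos 1: a→k (+10), pos 2: c→e (+2), pos 3: o→y (+10) — repeating every 2. The shifts repeat in a cycle of length 2: positions 0,1,… shift by +2, +10, then the pattern repeats.
For petal: p+2=r, e+10=o, t+2=v, a+10=k, l+2=n.

rovkn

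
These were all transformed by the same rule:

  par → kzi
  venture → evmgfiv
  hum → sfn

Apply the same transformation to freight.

This is the alphabet-reversal cipher (Atbash): a becomes z, b becomes y, etc.
Applying it to freight: f↔u, r↔i, e↔v, i↔r, g↔t, h↔s, t↔g.

uivrtsg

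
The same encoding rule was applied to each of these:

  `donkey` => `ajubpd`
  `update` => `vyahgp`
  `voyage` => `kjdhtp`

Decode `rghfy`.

d(3)→a(0) and o(14)→j(9) fit y≡15x+7 (mod 26); the inverse of 15 mod 26 is 7. This is an affine cipher: with a=0,…,z=25, each position x becomes (15x+7) mod 26.
Decoding rghfy: r(17)→7·(17−7)≡18=s; g(6)→7·(6−7)≡19=t; h(7)→7·(7−7)≡0=a; f(5)→7·(5−7)≡12=m; y(24)→7·(24−7)≡15=p (all mod 26).

stamp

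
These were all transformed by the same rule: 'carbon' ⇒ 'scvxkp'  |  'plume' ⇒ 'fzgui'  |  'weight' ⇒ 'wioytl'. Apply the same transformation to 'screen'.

qsviip

c(2)→s(18) and a(0)→c(2) fit y≡21x+2 (mod 26); the inverse of 21 mod 26 is 5. Treating letters as 0–25, the rule is x ↦ 21x + 2 (mod 26).
Applying it to screen: s(18)→21·18+2≡16=q; c(2)→21·2+2≡18=s; r(17)→21·17+2≡21=v; e(4)→21·4+2≡8=i; e(4)→21·4+2≡8=i; n(13)→21·13+2≡15=p (all mod 26).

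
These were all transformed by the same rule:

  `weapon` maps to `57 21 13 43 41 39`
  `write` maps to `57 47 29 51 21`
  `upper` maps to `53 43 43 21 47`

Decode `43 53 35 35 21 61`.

pulley

w(#23)→57 and e(#5)→21: differences scale by 2, so n = 2·pos + 11. With a=1..z=26, the number is 2·pos + 11.
Undoing it on 43 53 35 35 21 61: 43→(43−11)÷2=16=p, 53→(53−11)÷2=21=u, 35→(35−11)÷2=12=l, 35→(35−11)÷2=12=l, 21→(21−11)÷2=5=e, 61→(61−11)÷2=25=y.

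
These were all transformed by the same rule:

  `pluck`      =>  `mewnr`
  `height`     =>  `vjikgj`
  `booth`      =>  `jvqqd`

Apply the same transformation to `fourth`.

jvtwqh

The output letters match the input read backwards, each shifted +2: pluck reversed is kculp. Two steps: reverse the string, then apply a Caesar shift of +2.
For fourth: reverse → htruof; then shift: h+2=j, t+2=v, r+2=t, u+2=w, o+2=q, f+2=h.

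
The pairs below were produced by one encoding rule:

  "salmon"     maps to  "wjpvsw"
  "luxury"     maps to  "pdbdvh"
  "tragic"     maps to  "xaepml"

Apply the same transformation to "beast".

A repeating key of period 2 is used — shifts +4, +9 over and over.
For beast: b+4=f, e+9=n, a+4=e, s+9=b, t+4=x.

fnebx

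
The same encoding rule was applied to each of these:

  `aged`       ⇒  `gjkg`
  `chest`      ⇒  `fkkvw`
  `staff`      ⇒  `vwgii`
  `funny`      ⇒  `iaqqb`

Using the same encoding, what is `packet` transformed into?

The shift depends on letter class: consonant g→j is +3, but vowel a→g is +6. Vowels shift forward by 6 and consonants shift forward by 3.
Applying it to packet: p(cons)+3=s, a(vowel)+6=g, c(cons)+3=f, k(cons)+3=n, e(vowel)+6=k, t(cons)+3=w.

sgfnkw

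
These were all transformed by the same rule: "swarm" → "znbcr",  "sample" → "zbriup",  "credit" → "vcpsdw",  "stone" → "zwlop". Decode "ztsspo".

s(18)→z(25) and w(22)→n(13) fit y≡23x+1 (mod 26); the inverse of 23 mod 26 is 17. Each letter's alphabet position (a=0..z=25) is mapped through 23·x+1 mod 26 — an affine cipher.
Undoing it on ztsspo: z(25)→17·(25−1)≡18=s; t(19)→17·(19−1)≡20=u; s(18)→17·(18−1)≡3=d; s(18)→17·(18−1)≡3=d; p(15)→17·(15−1)≡4=e; o(14)→17·(14−1)≡13=n (all mod 26).

sudden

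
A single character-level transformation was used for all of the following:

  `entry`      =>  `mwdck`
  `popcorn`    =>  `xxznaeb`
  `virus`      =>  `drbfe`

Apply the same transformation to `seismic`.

ansdyvq

In entry: e→m is +8, n→w is +9, t→d is +10, r→c is +11 — the shift increases by 1 each position. Each letter shifts forward by (position + 8), i.e. 8, 9, 10, … — the shift grows by one for each successive letter.
Applying it to seismic: s+8=a, e+9=n, i+10=s, s+11=d, m+12=y, i+13=v, c+14=q.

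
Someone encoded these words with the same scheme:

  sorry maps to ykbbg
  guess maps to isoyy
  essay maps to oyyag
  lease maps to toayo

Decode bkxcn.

s(18)→y(24) and o(14)→k(10) fit y≡23x+0 (mod 26); the inverse of 23 mod 26 is 17. Treating letters as 0–25, the rule is x ↦ 23x + 0 (mod 26).
Undoing it on bkxcn: b(1)→17·(1−0)≡17=r; k(10)→17·(10−0)≡14=o; x(23)→17·(23−0)≡1=b; c(2)→17·(2−0)≡8=i; n(13)→17·(13−0)≡13=n (all mod 26).

robin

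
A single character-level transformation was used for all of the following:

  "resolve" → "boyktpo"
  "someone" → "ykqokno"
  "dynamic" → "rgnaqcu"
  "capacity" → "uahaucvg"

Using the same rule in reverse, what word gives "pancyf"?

vanish

r(17)→b(1) and e(4)→o(14) fit y≡23x+0 (mod 26); the inverse of 23 mod 26 is 17. Treating letters as 0–25, the rule is x ↦ 23x + 0 (mod 26).
Decoding pancyf: p(15)→17·(15−0)≡21=v; a(0)→17·(0−0)≡0=a; n(13)→17·(13−0)≡13=n; c(2)→17·(2−0)≡8=i; y(24)→17·(24−0)≡18=s; f(5)→17·(5−0)≡7=h (all mod 26).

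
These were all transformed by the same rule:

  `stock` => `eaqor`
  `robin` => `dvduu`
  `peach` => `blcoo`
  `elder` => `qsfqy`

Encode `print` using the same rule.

bykza

Shifts by position in stock: pos 0: s→e (+12), pos 1: t→a (+7), pos 2: o→q (+2), pos 3: c→o (+12), pos 4: k→r (+7) — repeating every 3. The shifts repeat in a cycle of length 3: positions 0,1,… shift by +12, +7, +2, then the pattern repeats.
On print: p+12=b, r+7=y, i+2=k, n+12=z, t+7=a.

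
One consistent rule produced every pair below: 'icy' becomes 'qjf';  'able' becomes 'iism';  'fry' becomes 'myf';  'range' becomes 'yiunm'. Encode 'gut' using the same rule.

The shift depends on letter class: consonant c→j is +7, but vowel i→q is +8. The rule splits by letter class: vowels +8, consonants +7.
Applying it to gut: g(cons)+7=n, u(vowel)+8=c, t(cons)+7=a.

nca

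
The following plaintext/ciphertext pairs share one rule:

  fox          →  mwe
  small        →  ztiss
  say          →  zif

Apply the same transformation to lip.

sqw

The shift depends on letter class: consonant f→m is +7, but vowel o→w is +8. Two shifts are in play — +8 for a/e/i/o/u, +7 for every other letter.
Applying it to lip: l(cons)+7=s, i(vowel)+8=q, p(cons)+7=w.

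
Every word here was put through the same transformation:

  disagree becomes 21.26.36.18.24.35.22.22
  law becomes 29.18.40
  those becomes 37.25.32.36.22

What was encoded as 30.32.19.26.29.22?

The number is (letter's place in the alphabet, a=1) + 17.
Decoding 30.32.19.26.29.22: 30→(30−17)÷1=13=m, 32→(32−17)÷1=15=o, 19→(19−17)÷1=2=b, 26→(26−17)÷1=9=i, 29→(29−17)÷1=12=l, 22→(22−17)÷1=5=e.

mobile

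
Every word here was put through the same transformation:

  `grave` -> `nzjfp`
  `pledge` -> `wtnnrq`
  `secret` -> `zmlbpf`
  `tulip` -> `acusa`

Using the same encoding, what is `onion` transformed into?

In grave: g→n is +7, r→z is +8, a→j is +9, v→f is +10 — the shift increases by 1 each position. The shift increases by 1 at each position, starting from +7: 7, 8, 9, ….
Applying it to onion: o+7=v, n+8=v, i+9=r, o+10=y, n+11=y.

vvryy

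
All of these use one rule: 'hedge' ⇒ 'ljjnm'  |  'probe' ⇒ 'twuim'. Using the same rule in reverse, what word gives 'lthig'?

In hedge: h→l is +4, e→j is +5, d→j is +6, g→n is +7 — the shift increases by 1 each position. Each letter shifts forward by (position + 4), i.e. 4, 5, 6, … — the shift grows by one for each successive letter.
Reversing it on lthig: l−4=h, t−5=o, h−6=b, i−7=b, g−8=y.

hobby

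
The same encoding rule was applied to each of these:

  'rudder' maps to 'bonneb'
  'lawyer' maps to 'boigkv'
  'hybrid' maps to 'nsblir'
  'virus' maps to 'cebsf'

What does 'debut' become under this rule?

The output letters match the input read backwards, each shifted +10: rudder reversed is reddur. Two steps: reverse the string, then apply a Caesar shift of +10.
For debut: reverse → tubed; then shift: t+10=d, u+10=e, b+10=l, e+10=o, d+10=n.

delon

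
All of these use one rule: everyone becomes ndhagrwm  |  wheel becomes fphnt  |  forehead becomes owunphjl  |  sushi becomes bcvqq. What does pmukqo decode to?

Shifts by position in everyone: pos 0: e→n (+9), pos 1: v→d (+8), pos 2: e→h (+3), pos 3: r→a (+9), pos 4: y→g (+8), pos 5: o→r (+3) — repeating every 3. The shifts repeat in a cycle of length 3: positions 0,1,… shift by +9, +8, +3, then the pattern repeats.
Reversing it on pmukqo: p−9=g, m−8=e, u−3=r, k−9=b, q−8=i, o−3=l.

gerbil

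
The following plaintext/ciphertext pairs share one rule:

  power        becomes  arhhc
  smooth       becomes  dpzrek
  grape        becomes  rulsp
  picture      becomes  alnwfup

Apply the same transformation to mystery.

xbdwpuj

Shifts by position in power: pos 0: p→a (+11), pos 1: o→r (+3), pos 2: w→h (+11), pos 3: e→h (+3) — repeating every 2. The shifts repeat in a cycle of length 2: positions 0,1,… shift by +11, +3, then the pattern repeats.
On mystery: m+11=x, y+3=b, s+11=d, t+3=w, e+11=p, r+3=u, y+11=j.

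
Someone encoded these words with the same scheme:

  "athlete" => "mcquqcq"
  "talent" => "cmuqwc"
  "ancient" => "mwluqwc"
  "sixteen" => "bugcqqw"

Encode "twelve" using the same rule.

cfqueq

The shift depends on letter class: consonant t→c is +9, but vowel a→m is +12. Vowels shift forward by 12 and consonants shift forward by 9.
Applying it to twelve: t(cons)+9=c, w(cons)+9=f, e(vowel)+12=q, l(cons)+9=u, v(cons)+9=e, e(vowel)+12=q.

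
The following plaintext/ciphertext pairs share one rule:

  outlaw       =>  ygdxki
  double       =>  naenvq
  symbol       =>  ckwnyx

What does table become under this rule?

dmlxo

A repeating key of period 2 is used — shifts +10, +12 over and over.
For table: t+10=d, a+12=m, b+10=l, l+12=x, e+10=o.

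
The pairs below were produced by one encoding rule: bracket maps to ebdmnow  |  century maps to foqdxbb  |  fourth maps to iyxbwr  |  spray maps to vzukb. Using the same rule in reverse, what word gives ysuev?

virus

A repeating key of period 2 is used — shifts +3, +10 over and over.
Reversing it on ysuev: y−3=v, s−10=i, u−3=r, e−10=u, v−3=s.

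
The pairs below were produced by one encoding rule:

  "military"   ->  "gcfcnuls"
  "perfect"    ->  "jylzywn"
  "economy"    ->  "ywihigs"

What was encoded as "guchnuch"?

maintain

Each letter is shifted forward by 20 in the alphabet (a Caesar shift of +20).
Decoding guchnuch: g−20=m, u−20=a, c−20=i, h−20=n, n−20=t, u−20=a, c−20=i, h−20=n.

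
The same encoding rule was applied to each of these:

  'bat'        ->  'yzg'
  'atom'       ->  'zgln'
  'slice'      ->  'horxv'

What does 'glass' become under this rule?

Each pair mirrors across the alphabet (b↔y, a↔z, t↔g): positions sum to 25. Letters are reflected about the middle of the alphabet (position → 25−position): Atbash.
Applying it to glass: g↔t, l↔o, a↔z, s↔h, s↔h.

tozhh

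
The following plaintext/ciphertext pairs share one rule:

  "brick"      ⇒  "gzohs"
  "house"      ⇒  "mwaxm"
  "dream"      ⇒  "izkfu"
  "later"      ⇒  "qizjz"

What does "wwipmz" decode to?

rocket

A repeating key of period 3 is used — shifts +5, +8, +6 over and over.
Decoding wwipmz: w−5=r, w−8=o, i−6=c, p−5=k, m−8=e, z−6=t.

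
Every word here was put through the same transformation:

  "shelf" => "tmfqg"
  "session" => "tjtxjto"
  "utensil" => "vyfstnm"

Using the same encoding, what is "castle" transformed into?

Shifts by position in shelf: pos 0: s→t (+1), pos 1: h→m (+5), pos 2: e→f (+1), pos 3: l→q (+5) — repeating every 2. A repeating key of period 2 is used — shifts +1, +5 over and over.
Applying it to castle: c+1=d, a+5=f, s+1=t, t+5=y, l+1=m, e+5=j.

dftymj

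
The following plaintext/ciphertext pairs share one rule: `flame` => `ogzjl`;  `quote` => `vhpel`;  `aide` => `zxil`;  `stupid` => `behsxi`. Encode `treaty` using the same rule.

This is an affine cipher: with a=0,…,z=25, each position x becomes (3x+25) mod 26.
Applying it to treaty: t(19)→3·19+25≡4=e; r(17)→3·17+25≡24=y; e(4)→3·4+25≡11=l; a(0)→3·0+25≡25=z; t(19)→3·19+25≡4=e; y(24)→3·24+25≡19=t (all mod 26).

eylzet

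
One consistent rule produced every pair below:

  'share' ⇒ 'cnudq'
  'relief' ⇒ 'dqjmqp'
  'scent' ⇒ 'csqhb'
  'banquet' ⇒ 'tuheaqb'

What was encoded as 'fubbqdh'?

pattern

This is an affine cipher: with a=0,…,z=25, each position x becomes (25x+20) mod 26.
Undoing it on fubbqdh: f(5)→25·(5−20)≡15=p; u(20)→25·(20−20)≡0=a; b(1)→25·(1−20)≡19=t; b(1)→25·(1−20)≡19=t; q(16)→25·(16−20)≡4=e; d(3)→25·(3−20)≡17=r; h(7)→25·(7−20)≡13=n (all mod 26).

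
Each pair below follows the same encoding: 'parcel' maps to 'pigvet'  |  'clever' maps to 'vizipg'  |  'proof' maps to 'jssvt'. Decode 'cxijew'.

The output letters match the input read backwards, each shifted +4: parcel reversed is lecrap. Two steps: reverse the string, then apply a Caesar shift of +4.
Undoing it on cxijew: shift back: c−4=y, x−4=t, i−4=e, j−4=f, e−4=a, w−4=s → ytefas; then reverse → safety.

safety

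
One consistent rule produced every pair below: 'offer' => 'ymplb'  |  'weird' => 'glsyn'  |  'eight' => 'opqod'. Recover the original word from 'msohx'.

Shifts by position in offer: pos 0: o→y (+10), pos 1: f→m (+7), pos 2: f→p (+10), pos 3: e→l (+7) — repeating every 2. It's a Vigenère-style cipher with numeric key [10,7]: position i shifts by key[i mod 2].
Decoding msohx: m−10=c, s−7=l, o−10=e, h−7=a, x−10=n.

clean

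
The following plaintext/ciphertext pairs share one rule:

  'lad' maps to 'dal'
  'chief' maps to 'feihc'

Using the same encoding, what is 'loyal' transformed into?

The output letters match the input read backwards: lad reversed is dal. It's just the letters in reverse order.
On loyal: reverse → layol.

layol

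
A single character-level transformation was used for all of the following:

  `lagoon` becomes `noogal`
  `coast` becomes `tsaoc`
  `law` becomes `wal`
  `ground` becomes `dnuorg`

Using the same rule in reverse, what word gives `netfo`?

often

The output letters match the input read backwards: lagoon reversed is noogal. It's just the letters in reverse order.
Undoing it on netfo: then reverse → often.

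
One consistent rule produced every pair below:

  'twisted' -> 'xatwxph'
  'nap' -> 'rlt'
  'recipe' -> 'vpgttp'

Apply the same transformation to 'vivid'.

ztzth

The shift depends on letter class: consonant t→x is +4, but vowel i→t is +11. Vowels shift forward by 11 and consonants shift forward by 4.
For vivid: v(cons)+4=z, i(vowel)+11=t, v(cons)+4=z, i(vowel)+11=t, d(cons)+4=h.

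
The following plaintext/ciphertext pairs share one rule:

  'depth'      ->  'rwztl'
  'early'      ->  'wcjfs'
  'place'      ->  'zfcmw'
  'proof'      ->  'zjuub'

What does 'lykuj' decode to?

d(3)→r(17) and e(4)→w(22) fit y≡5x+2 (mod 26); the inverse of 5 mod 26 is 21. Each letter's alphabet position (a=0..z=25) is mapped through 5·x+2 mod 26 — an affine cipher.
Decoding lykuj: l(11)→21·(11−2)≡7=h; y(24)→21·(24−2)≡20=u; k(10)→21·(10−2)≡12=m; u(20)→21·(20−2)≡14=o; j(9)→21·(9−2)≡17=r (all mod 26).

humor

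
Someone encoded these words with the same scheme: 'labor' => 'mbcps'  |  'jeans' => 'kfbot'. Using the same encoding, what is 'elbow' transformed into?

Compare letters: l→m is +1, a→b is +1, b→c is +1 — a constant shift. It's a constant shift of +1 (ROT1).
On elbow: e+1=f, l+1=m, b+1=c, o+1=p, w+1=x.

fmcpx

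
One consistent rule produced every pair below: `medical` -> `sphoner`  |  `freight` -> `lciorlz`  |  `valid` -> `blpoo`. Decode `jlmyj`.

daisy

A repeating key of period 3 is used — shifts +6, +11, +4 over and over.
Undoing it on jlmyj: j−6=d, l−11=a, m−4=i, y−6=s, j−11=y.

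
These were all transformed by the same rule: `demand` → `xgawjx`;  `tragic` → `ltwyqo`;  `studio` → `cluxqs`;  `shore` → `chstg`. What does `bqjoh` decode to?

pinch

d(3)→x(23) and e(4)→g(6) fit y≡9x+22 (mod 26); the inverse of 9 mod 26 is 3. This is an affine cipher: with a=0,…,z=25, each position x becomes (9x+22) mod 26.
Undoing it on bqjoh: b(1)→3·(1−22)≡15=p; q(16)→3·(16−22)≡8=i; j(9)→3·(9−22)≡13=n; o(14)→3·(14−22)≡2=c; h(7)→3·(7−22)≡7=h (all mod 26).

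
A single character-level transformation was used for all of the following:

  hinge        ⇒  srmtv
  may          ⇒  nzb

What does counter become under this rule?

Letters are reflected about the middle of the alphabet (position → 25−position): Atbash.
Applying it to counter: c↔x, o↔l, u↔f, n↔m, t↔g, e↔v, r↔i.

xlfmgvi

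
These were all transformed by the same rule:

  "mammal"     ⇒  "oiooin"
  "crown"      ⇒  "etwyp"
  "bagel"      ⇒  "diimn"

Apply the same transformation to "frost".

htwuv

The shift depends on letter class: consonant m→o is +2, but vowel a→i is +8. The rule splits by letter class: vowels +8, consonants +2.
On frost: f(cons)+2=h, r(cons)+2=t, o(vowel)+8=w, s(cons)+2=u, t(cons)+2=v.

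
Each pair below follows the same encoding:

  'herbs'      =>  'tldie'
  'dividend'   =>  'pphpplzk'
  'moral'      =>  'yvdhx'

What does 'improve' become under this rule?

Shifts by position in herbs: pos 0: h→t (+12), pos 1: e→l (+7), pos 2: r→d (+12), pos 3: b→i (+7) — repeating every 2. The shifts repeat in a cycle of length 2: positions 0,1,… shift by +12, +7, then the pattern repeats.
Applying it to improve: i+12=u, m+7=t, p+12=b, r+7=y, o+12=a, v+7=c, e+12=q.

utbyacq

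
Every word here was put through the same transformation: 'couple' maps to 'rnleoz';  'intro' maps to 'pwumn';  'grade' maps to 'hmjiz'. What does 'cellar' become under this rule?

c(2)→r(17) and o(14)→n(13) fit y≡17x+9 (mod 26); the inverse of 17 mod 26 is 23. Each letter's alphabet position (a=0..z=25) is mapped through 17·x+9 mod 26 — an affine cipher.
For cellar: c(2)→17·2+9≡17=r; e(4)→17·4+9≡25=z; l(11)→17·11+9≡14=o; l(11)→17·11+9≡14=o; a(0)→17·0+9≡9=j; r(17)→17·17+9≡12=m (all mod 26).

rzoojm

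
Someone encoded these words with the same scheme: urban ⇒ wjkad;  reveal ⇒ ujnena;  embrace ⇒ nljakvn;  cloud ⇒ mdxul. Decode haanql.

The output letters match the input read backwards, each shifted +9: urban reversed is nabru. Read the word backwards and shift each letter +9.
Undoing it on haanql: shift back: h−9=y, a−9=r, a−9=r, n−9=e, q−9=h, l−9=c → yrrehc; then reverse → cherry.

cherry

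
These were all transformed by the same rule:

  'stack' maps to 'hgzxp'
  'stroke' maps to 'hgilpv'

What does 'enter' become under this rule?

Letters are reflected about the middle of the alphabet (position → 25−position): Atbash.
On enter: e↔v, n↔m, t↔g, e↔v, r↔i.

vmgvi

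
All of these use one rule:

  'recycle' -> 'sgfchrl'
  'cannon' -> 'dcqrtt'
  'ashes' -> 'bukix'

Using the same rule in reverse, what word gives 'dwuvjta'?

In recycle: r→s is +1, e→g is +2, c→f is +3, y→c is +4 — the shift increases by 1 each position. Letter i (0-indexed) is shifted by i+1, so successive shifts are 1, 2, 3, ….
Decoding dwuvjta: d−1=c, w−2=u, u−3=r, v−4=r, j−5=e, t−6=n, a−7=t.

current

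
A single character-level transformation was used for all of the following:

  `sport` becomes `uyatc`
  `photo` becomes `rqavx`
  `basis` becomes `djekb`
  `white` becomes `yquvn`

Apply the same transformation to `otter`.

qcfga

Shifts by position in sport: pos 0: s→u (+2), pos 1: p→y (+9), pos 2: o→a (+12), pos 3: r→t (+2), pos 4: t→c (+9) — repeating every 3. It's a Vigenère-style cipher with numeric key [2,9,12]: position i shifts by key[i mod 3].
On otter: o+2=q, t+9=c, t+12=f, e+2=g, r+9=a.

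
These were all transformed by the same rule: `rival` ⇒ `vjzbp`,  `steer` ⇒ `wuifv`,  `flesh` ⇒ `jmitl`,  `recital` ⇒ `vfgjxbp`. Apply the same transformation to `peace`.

Shifts by position in rival: pos 0: r→v (+4), pos 1: i→j (+1), pos 2: v→z (+4), pos 3: a→b (+1) — repeating every 2. A repeating key of period 2 is used — shifts +4, +1 over and over.
For peace: p+4=t, e+1=f, a+4=e, c+1=d, e+4=i.

tfedi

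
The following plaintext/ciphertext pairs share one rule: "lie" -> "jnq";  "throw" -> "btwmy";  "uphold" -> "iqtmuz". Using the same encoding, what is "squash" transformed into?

mxfzvx

The word is reversed, then every letter is shifted forward by 5.
Applying it to squash: reverse → hsauqs; then shift: h+5=m, s+5=x, a+5=f, u+5=z, q+5=v, s+5=x.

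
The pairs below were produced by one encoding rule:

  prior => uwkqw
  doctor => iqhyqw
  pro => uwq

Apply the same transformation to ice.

khg

The shift depends on letter class: consonant p→u is +5, but vowel i→k is +2. Vowels shift forward by 2 and consonants shift forward by 5.
Applying it to ice: i(vowel)+2=k, c(cons)+5=h, e(vowel)+2=g.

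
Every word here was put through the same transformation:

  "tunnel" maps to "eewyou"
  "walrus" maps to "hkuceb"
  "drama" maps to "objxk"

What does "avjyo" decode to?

Shifts by position in tunnel: pos 0: t→e (+11), pos 1: u→e (+10), pos 2: n→w (+9), pos 3: n→y (+11), pos 4: e→o (+10), pos 5: l→u (+9) — repeating every 3. The shifts repeat in a cycle of length 3: positions 0,1,… shift by +11, +10, +9, then the pattern repeats.
Undoing it on avjyo: a−11=p, v−10=l, j−9=a, y−11=n, o−10=e.

plane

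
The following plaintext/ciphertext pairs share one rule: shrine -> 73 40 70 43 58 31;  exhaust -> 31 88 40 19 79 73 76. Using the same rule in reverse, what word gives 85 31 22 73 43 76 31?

website

s(#19)→73 and h(#8)→40: differences scale by 3, so n = 3·pos + 16. The formula is n = 3×(alphabet index, a=1) + 16.
Decoding 85 31 22 73 43 76 31: 85→(85−16)÷3=23=w, 31→(31−16)÷3=5=e, 22→(22−16)÷3=2=b, 73→(73−16)÷3=19=s, 43→(43−16)÷3=9=i, 76→(76−16)÷3=20=t, 31→(31−16)÷3=5=e.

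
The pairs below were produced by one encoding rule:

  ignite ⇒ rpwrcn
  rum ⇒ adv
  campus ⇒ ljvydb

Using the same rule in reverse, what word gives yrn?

Compare letters: i→r is +9, g→p is +9, n→w is +9 — a constant shift. This is a Caesar cipher with shift 9.
Decoding yrn: y−9=p, r−9=i, n−9=e.

pie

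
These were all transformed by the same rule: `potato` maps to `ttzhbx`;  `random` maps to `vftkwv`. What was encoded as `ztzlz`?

voter

In potato: p→t is +4, o→t is +5, t→z is +6, a→h is +7 — the shift increases by 1 each position. The shift increases by 1 at each position, starting from +4: 4, 5, 6, ….
Reversing it on ztzlz: z−4=v, t−5=o, z−6=t, l−7=e, z−8=r.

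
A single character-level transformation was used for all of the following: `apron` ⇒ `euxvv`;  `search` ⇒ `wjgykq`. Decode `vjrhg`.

relay

In apron: a→e is +4, p→u is +5, r→x is +6, o→v is +7 — the shift increases by 1 each position. Each letter shifts forward by (position + 4), i.e. 4, 5, 6, … — the shift grows by one for each successive letter.
Reversing it on vjrhg: v−4=r, j−5=e, r−6=l, h−7=a, g−8=y.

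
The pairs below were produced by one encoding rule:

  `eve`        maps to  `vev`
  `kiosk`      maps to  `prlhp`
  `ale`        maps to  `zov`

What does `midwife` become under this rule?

Each pair mirrors across the alphabet (e↔v, v↔e, e↔v): positions sum to 25. Each letter is replaced by its mirror in the alphabet: a↔z, b↔y, c↔x, and so on (the Atbash cipher).
For midwife: m↔n, i↔r, d↔w, w↔d, i↔r, f↔u, e↔v.

nrwdruv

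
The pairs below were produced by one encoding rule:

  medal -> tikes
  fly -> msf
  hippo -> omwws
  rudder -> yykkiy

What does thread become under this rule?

aoyiek

The shift depends on letter class: consonant m→t is +7, but vowel e→i is +4. Vowels shift forward by 4 and consonants shift forward by 7.
Applying it to thread: t(cons)+7=a, h(cons)+7=o, r(cons)+7=y, e(vowel)+4=i, a(vowel)+4=e, d(cons)+7=k.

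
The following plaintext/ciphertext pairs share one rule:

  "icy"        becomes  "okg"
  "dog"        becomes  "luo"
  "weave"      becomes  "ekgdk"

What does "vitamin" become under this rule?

The shift depends on letter class: consonant c→k is +8, but vowel i→o is +6. Vowels shift forward by 6 and consonants shift forward by 8.
For vitamin: v(cons)+8=d, i(vowel)+6=o, t(cons)+8=b, a(vowel)+6=g, m(cons)+8=u, i(vowel)+6=o, n(cons)+8=v.

dobguov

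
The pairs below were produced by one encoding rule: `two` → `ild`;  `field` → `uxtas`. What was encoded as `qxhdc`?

Each letter is shifted forward by 15 in the alphabet (a Caesar shift of +15).
Reversing it on qxhdc: q−15=b, x−15=i, h−15=s, d−15=o, c−15=n.

bison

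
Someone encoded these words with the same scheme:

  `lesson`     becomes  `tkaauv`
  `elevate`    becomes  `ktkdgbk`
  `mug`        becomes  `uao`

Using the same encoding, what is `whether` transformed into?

The shift depends on letter class: consonant l→t is +8, but vowel e→k is +6. The rule splits by letter class: vowels +6, consonants +8.
On whether: w(cons)+8=e, h(cons)+8=p, e(vowel)+6=k, t(cons)+8=b, h(cons)+8=p, e(vowel)+6=k, r(cons)+8=z.

epkbpkz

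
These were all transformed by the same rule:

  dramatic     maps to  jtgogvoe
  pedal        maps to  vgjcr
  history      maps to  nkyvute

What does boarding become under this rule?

hqgtjkti

Shifts by position in dramatic: pos 0: d→j (+6), pos 1: r→t (+2), pos 2: a→g (+6), pos 3: m→o (+2) — repeating every 2. The shifts repeat in a cycle of length 2: positions 0,1,… shift by +6, +2, then the pattern repeats.
On boarding: b+6=h, o+2=q, a+6=g, r+2=t, d+6=j, i+2=k, n+6=t, g+2=i.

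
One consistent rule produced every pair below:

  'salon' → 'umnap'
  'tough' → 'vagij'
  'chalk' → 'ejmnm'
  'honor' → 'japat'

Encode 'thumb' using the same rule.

The shift depends on letter class: consonant s→u is +2, but vowel a→m is +12. Vowels shift forward by 12 and consonants shift forward by 2.
For thumb: t(cons)+2=v, h(cons)+2=j, u(vowel)+12=g, m(cons)+2=o, b(cons)+2=d.

vjgod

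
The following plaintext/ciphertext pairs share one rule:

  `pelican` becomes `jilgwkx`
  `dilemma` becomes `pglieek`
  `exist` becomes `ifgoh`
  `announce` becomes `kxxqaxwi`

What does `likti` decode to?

p(15)→j(9) and e(4)→i(8) fit y≡19x+10 (mod 26); the inverse of 19 mod 26 is 11. Each letter's alphabet position (a=0..z=25) is mapped through 19·x+10 mod 26 — an affine cipher.
Reversing it on likti: l(11)→11·(11−10)≡11=l; i(8)→11·(8−10)≡4=e; k(10)→11·(10−10)≡0=a; t(19)→11·(19−10)≡21=v; i(8)→11·(8−10)≡4=e (all mod 26).

leave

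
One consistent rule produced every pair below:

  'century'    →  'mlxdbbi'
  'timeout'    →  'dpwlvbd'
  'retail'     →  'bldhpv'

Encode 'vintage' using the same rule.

fpxdhql

The shift depends on letter class: consonant c→m is +10, but vowel e→l is +7. Vowels shift forward by 7 and consonants shift forward by 10.
For vintage: v(cons)+10=f, i(vowel)+7=p, n(cons)+10=x, t(cons)+10=d, a(vowel)+7=h, g(cons)+10=q, e(vowel)+7=l.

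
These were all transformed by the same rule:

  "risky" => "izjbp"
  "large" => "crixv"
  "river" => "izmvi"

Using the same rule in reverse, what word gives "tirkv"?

crate

It's a constant shift of +17 (ROT17).
Decoding tirkv: t−17=c, i−17=r, r−17=a, k−17=t, v−17=e.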